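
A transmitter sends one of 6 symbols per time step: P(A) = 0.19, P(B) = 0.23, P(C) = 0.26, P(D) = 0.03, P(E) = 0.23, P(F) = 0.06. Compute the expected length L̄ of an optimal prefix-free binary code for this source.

Repeatedly combine the two least-probable nodes; the expected code length is the sum of the merged weights.
merge 3/100 + 3/50 → 9/100
merge 9/100 + 19/100 → 7/25
merge 23/100 + 23/100 → 23/50
merge 13/50 + 7/25 → 27/50
merge 23/50 + 27/50 → 1
L = 9/100 + 7/25 + 23/50 + 27/50 + 1 = 237/100 = 2.37 bits/symbol.

2.37 bits/symbol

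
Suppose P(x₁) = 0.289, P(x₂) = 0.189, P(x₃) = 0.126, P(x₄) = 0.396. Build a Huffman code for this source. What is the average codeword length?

Repeatedly combine the two least-probable nodes; the expected code length is the sum of the merged weights.
merge 63/500 + 189/1000 → 63/200
merge 289/1000 + 63/200 → 151/250
merge 99/250 + 151/250 → 1
L = 63/200 + 151/250 + 1 = 1919/1000 = 1.919 bits/symbol.

1.919 bits/symbol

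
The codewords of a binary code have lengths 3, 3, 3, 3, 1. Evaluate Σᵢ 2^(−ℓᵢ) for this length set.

1

With common denominator 2^3 = 8: Σ 2^(−ℓᵢ) = 1/8 + 1/8 + 1/8 + 1/8 + 4/8 = 8/8 = 1.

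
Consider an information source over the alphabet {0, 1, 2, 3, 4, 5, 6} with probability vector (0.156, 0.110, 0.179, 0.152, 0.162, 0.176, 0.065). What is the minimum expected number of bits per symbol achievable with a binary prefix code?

2.82 bits/symbol

Repeatedly combine the two least-probable nodes; the expected code length is the sum of the merged weights.
merge 13/200 + 11/100 → 7/40
merge 19/125 + 39/250 → 77/250
merge 81/500 + 7/40 → 337/1000
merge 22/125 + 179/1000 → 71/200
merge 77/250 + 337/1000 → 129/200
merge 71/200 + 129/200 → 1
L = 7/40 + 77/250 + 337/1000 + 71/200 + 129/200 + 1 = 141/50 = 2.82 bits/symbol.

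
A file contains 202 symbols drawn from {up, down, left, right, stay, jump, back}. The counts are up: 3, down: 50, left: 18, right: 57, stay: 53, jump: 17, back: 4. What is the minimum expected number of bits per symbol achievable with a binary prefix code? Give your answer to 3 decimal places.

Probabilities are the counts divided by 202.
Repeatedly combine the two least-probable nodes; the expected code length is the sum of the merged weights.
merge 3/202 + 2/101 → 7/202
merge 7/202 + 17/202 → 12/101
merge 9/101 + 12/101 → 21/101
merge 21/101 + 25/101 → 46/101
merge 53/202 + 57/202 → 55/101
merge 46/101 + 55/101 → 1
L = 7/202 + 12/101 + 21/101 + 46/101 + 55/101 + 1 = 477/202 ≈ 2.361 bits/symbol.

2.361 bits/symbol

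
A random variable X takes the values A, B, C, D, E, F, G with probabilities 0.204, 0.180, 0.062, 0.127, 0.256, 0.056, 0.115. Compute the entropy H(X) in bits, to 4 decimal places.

2.6349 bits

H = −Σ pᵢ log₂ pᵢ.
−0.204·log₂(0.204) = 0.4678
−0.180·log₂(0.180) = 0.4453
−0.062·log₂(0.062) = 0.2487
−0.127·log₂(0.127) = 0.3781
−0.256·log₂(0.256) = 0.5032
−0.056·log₂(0.056) = 0.2329
−0.115·log₂(0.115) = 0.3588
Sum ≈ 2.6349 → 2.6349 bits.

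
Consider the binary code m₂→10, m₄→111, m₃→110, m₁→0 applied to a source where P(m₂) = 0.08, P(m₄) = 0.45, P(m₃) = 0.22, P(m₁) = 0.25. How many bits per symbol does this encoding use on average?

2.42 bits/symbol

L̄ = Σ pᵢ·ℓᵢ = 0.08·2 + 0.45·3 + 0.22·3 + 0.25·1 = 2.42 bits/symbol.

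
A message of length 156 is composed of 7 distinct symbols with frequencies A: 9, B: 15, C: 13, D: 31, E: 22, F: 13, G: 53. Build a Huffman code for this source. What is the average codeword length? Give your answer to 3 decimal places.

2.603 bits/symbol

Probabilities are the counts divided by 156.
Repeatedly combine the two least-probable nodes; the expected code length is the sum of the merged weights.
merge 3/52 + 1/12 → 11/78
merge 1/12 + 5/52 → 7/39
merge 11/78 + 11/78 → 11/39
merge 7/39 + 31/156 → 59/156
merge 11/39 + 53/156 → 97/156
merge 59/156 + 97/156 → 1
L = 11/78 + 7/39 + 11/39 + 59/156 + 97/156 + 1 = 203/78 ≈ 2.603 bits/symbol.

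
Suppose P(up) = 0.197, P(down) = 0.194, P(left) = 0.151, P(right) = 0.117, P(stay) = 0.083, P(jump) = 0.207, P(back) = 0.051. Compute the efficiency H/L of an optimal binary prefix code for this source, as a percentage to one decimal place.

98.2%

Entropy H = −Σ p log₂ p ≈ 2.6821 bits.
Huffman merges: 51/1000+83/1000→67/500; 117/1000+67/500→251/1000; 151/1000+97/500→69/200; 197/1000+207/1000→101/250; 251/1000+69/200→149/250; 101/250+149/250→1. L = 273/100 ≈ 2.7300.
Efficiency = H/L = 2.6821/2.7300 = 98.2%.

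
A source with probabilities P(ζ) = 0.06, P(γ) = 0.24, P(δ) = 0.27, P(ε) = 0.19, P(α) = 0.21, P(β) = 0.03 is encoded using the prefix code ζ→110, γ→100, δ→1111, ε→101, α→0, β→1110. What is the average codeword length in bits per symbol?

L̄ = Σ pᵢ·ℓᵢ = 0.06·3 + 0.24·3 + 0.27·4 + 0.19·3 + 0.21·1 + 0.03·4 = 2.88 bits/symbol.

2.88 bits/symbol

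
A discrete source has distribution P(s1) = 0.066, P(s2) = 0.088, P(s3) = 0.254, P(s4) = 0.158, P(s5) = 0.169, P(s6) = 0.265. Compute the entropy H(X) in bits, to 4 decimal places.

2.4313 bits

H = −Σ pᵢ log₂ pᵢ.
−0.066·log₂(0.066) = 0.2588
−0.088·log₂(0.088) = 0.3086
−0.254·log₂(0.254) = 0.5022
−0.158·log₂(0.158) = 0.4206
−0.169·log₂(0.169) = 0.4335
−0.265·log₂(0.265) = 0.5077
Sum ≈ 2.4313 → 2.4313 bits.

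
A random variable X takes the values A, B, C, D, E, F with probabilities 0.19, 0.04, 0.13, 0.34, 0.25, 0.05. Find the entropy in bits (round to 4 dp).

2.2689 bits

H = −Σ pᵢ log₂ pᵢ.
−0.19·log₂(0.19) = 0.4552
−0.04·log₂(0.04) = 0.1858
−0.13·log₂(0.13) = 0.3826
−0.34·log₂(0.34) = 0.5292
−0.25·log₂(0.25) = 0.5000
−0.05·log₂(0.05) = 0.2161
Sum ≈ 2.2689 → 2.2689 bits.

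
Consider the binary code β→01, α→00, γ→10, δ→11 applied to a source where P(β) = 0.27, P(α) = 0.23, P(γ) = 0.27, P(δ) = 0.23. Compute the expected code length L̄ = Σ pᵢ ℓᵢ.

L̄ = Σ pᵢ·ℓᵢ = 0.27·2 + 0.23·2 + 0.27·2 + 0.23·2 = 2 bits/symbol.

2 bits/symbol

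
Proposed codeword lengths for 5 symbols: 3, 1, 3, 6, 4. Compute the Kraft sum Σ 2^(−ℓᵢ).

0.828125

With common denominator 2^6 = 64: Σ 2^(−ℓᵢ) = 8/64 + 32/64 + 8/64 + 1/64 + 4/64 = 53/64 = 0.828125.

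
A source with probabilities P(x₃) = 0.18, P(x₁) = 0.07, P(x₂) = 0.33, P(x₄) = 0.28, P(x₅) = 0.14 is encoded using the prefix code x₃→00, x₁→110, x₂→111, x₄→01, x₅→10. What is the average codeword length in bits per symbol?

L̄ = Σ pᵢ·ℓᵢ = 0.18·2 + 0.07·3 + 0.33·3 + 0.28·2 + 0.14·2 = 2.4 bits/symbol.

2.4 bits/symbol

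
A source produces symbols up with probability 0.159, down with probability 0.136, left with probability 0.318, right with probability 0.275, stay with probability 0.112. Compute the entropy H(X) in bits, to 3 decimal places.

2.205 bits

H = −Σ pᵢ log₂ pᵢ.
−0.159·log₂(0.159) = 0.4218
−0.136·log₂(0.136) = 0.3915
−0.318·log₂(0.318) = 0.5256
−0.275·log₂(0.275) = 0.5122
−0.112·log₂(0.112) = 0.3537
Sum ≈ 2.2048 → 2.205 bits.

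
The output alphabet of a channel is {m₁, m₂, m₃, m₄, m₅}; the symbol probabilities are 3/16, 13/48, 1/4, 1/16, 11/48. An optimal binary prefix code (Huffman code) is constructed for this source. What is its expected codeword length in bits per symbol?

2.25 bits/symbol

Repeatedly combine the two least-probable nodes; the expected code length is the sum of the merged weights.
merge 1/16 + 3/16 → 1/4
merge 11/48 + 1/4 → 23/48
merge 1/4 + 13/48 → 25/48
merge 23/48 + 25/48 → 1
L = 1/4 + 23/48 + 25/48 + 1 = 9/4 = 2.25 bits/symbol.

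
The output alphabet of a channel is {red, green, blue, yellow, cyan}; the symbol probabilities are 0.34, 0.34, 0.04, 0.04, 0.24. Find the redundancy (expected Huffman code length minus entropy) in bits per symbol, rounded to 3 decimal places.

0.136 bits

Entropy H = −Σ p log₂ p ≈ 1.9240 bits.
Huffman merges: 1/25+1/25→2/25; 2/25+6/25→8/25; 8/25+17/50→33/50; 17/50+33/50→1. L = 103/50 ≈ 2.0600.
L − H = 2.0600 − 1.9240 = 0.136 bits.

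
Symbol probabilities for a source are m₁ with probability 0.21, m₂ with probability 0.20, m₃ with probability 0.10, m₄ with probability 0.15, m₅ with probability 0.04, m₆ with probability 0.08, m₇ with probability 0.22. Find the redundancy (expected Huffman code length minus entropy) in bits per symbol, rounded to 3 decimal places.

Entropy H = −Σ p log₂ p ≈ 2.6378 bits.
Huffman merges: 1/25+2/25→3/25; 1/10+3/25→11/50; 3/20+1/5→7/20; 21/100+11/50→43/100; 11/50+7/20→57/100; 43/100+57/100→1. L = 269/100 ≈ 2.6900.
L − H = 2.6900 − 2.6378 = 0.052 bits.

0.052 bits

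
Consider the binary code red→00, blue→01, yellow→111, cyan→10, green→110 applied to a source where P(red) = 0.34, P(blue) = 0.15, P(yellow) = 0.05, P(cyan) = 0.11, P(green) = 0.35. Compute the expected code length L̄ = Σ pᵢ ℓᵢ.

2.4 bits/symbol

L̄ = Σ pᵢ·ℓᵢ = 0.34·2 + 0.15·2 + 0.05·3 + 0.11·2 + 0.35·3 = 2.4 bits/symbol.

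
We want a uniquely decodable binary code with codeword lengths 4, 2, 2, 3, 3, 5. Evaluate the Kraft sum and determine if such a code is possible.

With common denominator 2^5 = 32: Σ 2^(−ℓᵢ) = 2/32 + 8/32 + 8/32 + 4/32 + 4/32 + 1/32 = 27/32 = 0.84375.
Kraft's inequality requires Σ ≤ 1; here Σ = 0.84375 ≤ 1, so such a prefix code exists.

0.84375; yes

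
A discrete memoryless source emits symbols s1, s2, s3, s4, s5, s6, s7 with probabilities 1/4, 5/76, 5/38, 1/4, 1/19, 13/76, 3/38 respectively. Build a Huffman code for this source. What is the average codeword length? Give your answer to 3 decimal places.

Repeatedly combine the two least-probable nodes; the expected code length is the sum of the merged weights.
merge 1/19 + 5/76 → 9/76
merge 3/38 + 9/76 → 15/76
merge 5/38 + 13/76 → 23/76
merge 15/76 + 1/4 → 17/38
merge 1/4 + 23/76 → 21/38
merge 17/38 + 21/38 → 1
L = 9/76 + 15/76 + 23/76 + 17/38 + 21/38 + 1 = 199/76 ≈ 2.618 bits/symbol.

2.618 bits/symbol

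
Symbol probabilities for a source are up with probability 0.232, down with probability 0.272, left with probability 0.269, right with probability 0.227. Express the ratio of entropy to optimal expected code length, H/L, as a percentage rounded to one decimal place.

Entropy H = −Σ p log₂ p ≈ 1.9951 bits.
Huffman merges: 227/1000+29/125→459/1000; 269/1000+34/125→541/1000; 459/1000+541/1000→1. L = 2 ≈ 2.0000.
Efficiency = H/L = 1.9951/2.0000 = 99.8%.

99.8%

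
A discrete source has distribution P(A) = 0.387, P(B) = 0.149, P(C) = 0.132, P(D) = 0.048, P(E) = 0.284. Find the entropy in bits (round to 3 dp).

2.051 bits

H = −Σ pᵢ log₂ pᵢ.
−0.387·log₂(0.387) = 0.5300
−0.149·log₂(0.149) = 0.4092
−0.132·log₂(0.132) = 0.3856
−0.048·log₂(0.048) = 0.2103
−0.284·log₂(0.284) = 0.5158
Sum ≈ 2.0509 → 2.051 bits.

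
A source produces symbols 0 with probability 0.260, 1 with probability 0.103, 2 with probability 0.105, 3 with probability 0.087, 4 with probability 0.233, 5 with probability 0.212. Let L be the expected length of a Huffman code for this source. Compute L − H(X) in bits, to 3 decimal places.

0.030 bits

Entropy H = −Σ p log₂ p ≈ 2.4551 bits.
Huffman merges: 87/1000+103/1000→19/100; 21/200+19/100→59/200; 53/250+233/1000→89/200; 13/50+59/200→111/200; 89/200+111/200→1. L = 497/200 ≈ 2.4850.
L − H = 2.4850 − 2.4551 = 0.030 bits.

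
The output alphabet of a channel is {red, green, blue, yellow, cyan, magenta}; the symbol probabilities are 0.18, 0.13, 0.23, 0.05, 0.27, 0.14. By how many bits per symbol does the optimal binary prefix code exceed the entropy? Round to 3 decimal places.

0.061 bits

Entropy H = −Σ p log₂ p ≈ 2.4388 bits.
Huffman merges: 1/20+13/100→9/50; 7/50+9/50→8/25; 9/50+23/100→41/100; 27/100+8/25→59/100; 41/100+59/100→1. L = 5/2 ≈ 2.5000.
L − H = 2.5000 − 2.4388 = 0.061 bits.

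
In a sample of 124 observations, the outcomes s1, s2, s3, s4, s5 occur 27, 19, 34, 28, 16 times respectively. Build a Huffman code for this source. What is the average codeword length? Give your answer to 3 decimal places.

Probabilities are the counts divided by 124.
Repeatedly combine the two least-probable nodes; the expected code length is the sum of the merged weights.
merge 4/31 + 19/124 → 35/124
merge 27/124 + 7/31 → 55/124
merge 17/62 + 35/124 → 69/124
merge 55/124 + 69/124 → 1
L = 35/124 + 55/124 + 69/124 + 1 = 283/124 ≈ 2.282 bits/symbol.

2.282 bits/symbol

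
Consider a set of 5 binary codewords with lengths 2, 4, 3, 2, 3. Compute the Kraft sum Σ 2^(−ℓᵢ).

0.8125

With common denominator 2^4 = 16: Σ 2^(−ℓᵢ) = 4/16 + 1/16 + 2/16 + 4/16 + 2/16 = 13/16 = 0.8125.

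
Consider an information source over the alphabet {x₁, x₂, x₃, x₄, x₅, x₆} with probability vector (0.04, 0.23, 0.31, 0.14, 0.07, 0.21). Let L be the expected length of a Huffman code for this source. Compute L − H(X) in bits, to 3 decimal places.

Entropy H = −Σ p log₂ p ≈ 2.3357 bits.
Huffman merges: 1/25+7/100→11/100; 11/100+7/50→1/4; 21/100+23/100→11/25; 1/4+31/100→14/25; 11/25+14/25→1. L = 59/25 ≈ 2.3600.
L − H = 2.3600 − 2.3357 = 0.024 bits.

0.024 bits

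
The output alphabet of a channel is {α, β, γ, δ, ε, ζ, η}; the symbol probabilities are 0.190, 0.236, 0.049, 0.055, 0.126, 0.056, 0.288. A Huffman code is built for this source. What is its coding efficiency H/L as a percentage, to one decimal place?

98.7%

Entropy H = −Σ p log₂ p ≈ 2.5168 bits.
Huffman merges: 49/1000+11/200→13/125; 7/125+13/125→4/25; 63/500+4/25→143/500; 19/100+59/250→213/500; 143/500+36/125→287/500; 213/500+287/500→1. L = 51/20 ≈ 2.5500.
Efficiency = H/L = 2.5168/2.5500 = 98.7%.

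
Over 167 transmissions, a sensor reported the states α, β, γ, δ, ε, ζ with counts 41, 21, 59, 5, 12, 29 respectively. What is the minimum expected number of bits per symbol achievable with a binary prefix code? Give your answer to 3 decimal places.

2.329 bits/symbol

Probabilities are the counts divided by 167.
Repeatedly combine the two least-probable nodes; the expected code length is the sum of the merged weights.
merge 5/167 + 12/167 → 17/167
merge 17/167 + 21/167 → 38/167
merge 29/167 + 38/167 → 67/167
merge 41/167 + 59/167 → 100/167
merge 67/167 + 100/167 → 1
L = 17/167 + 38/167 + 67/167 + 100/167 + 1 = 389/167 ≈ 2.329 bits/symbol.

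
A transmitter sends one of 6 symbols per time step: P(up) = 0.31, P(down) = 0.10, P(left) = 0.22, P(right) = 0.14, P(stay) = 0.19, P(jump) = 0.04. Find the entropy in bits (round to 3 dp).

2.375 bits

H = −Σ pᵢ log₂ pᵢ.
−0.31·log₂(0.31) = 0.5238
−0.10·log₂(0.10) = 0.3322
−0.22·log₂(0.22) = 0.4806
−0.14·log₂(0.14) = 0.3971
−0.19·log₂(0.19) = 0.4552
−0.04·log₂(0.04) = 0.1858
Sum ≈ 2.3747 → 2.375 bits.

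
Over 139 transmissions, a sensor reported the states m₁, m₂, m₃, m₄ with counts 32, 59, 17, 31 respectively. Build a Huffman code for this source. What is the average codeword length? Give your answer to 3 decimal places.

Probabilities are the counts divided by 139.
Repeatedly combine the two least-probable nodes; the expected code length is the sum of the merged weights.
merge 17/139 + 31/139 → 48/139
merge 32/139 + 48/139 → 80/139
merge 59/139 + 80/139 → 1
L = 48/139 + 80/139 + 1 = 267/139 ≈ 1.921 bits/symbol.

1.921 bits/symbol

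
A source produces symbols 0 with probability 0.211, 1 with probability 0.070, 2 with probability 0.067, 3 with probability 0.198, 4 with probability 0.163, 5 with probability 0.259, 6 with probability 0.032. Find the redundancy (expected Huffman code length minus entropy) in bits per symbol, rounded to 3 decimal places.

0.044 bits

Entropy H = −Σ p log₂ p ≈ 2.5563 bits.
Huffman merges: 4/125+67/1000→99/1000; 7/100+99/1000→169/1000; 163/1000+169/1000→83/250; 99/500+211/1000→409/1000; 259/1000+83/250→591/1000; 409/1000+591/1000→1. L = 13/5 ≈ 2.6000.
L − H = 2.6000 − 2.5563 = 0.044 bits.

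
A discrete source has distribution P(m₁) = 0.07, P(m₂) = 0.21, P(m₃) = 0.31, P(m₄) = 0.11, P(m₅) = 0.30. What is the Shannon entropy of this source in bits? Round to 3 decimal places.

2.137 bits

H = −Σ pᵢ log₂ pᵢ.
−0.07·log₂(0.07) = 0.2686
−0.21·log₂(0.21) = 0.4728
−0.31·log₂(0.31) = 0.5238
−0.11·log₂(0.11) = 0.3503
−0.30·log₂(0.30) = 0.5211
Sum ≈ 2.1365 → 2.137 bits.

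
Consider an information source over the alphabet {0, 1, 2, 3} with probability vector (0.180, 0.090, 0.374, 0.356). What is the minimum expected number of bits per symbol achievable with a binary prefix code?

Repeatedly combine the two least-probable nodes; the expected code length is the sum of the merged weights.
merge 9/100 + 9/50 → 27/100
merge 27/100 + 89/250 → 313/500
merge 187/500 + 313/500 → 1
L = 27/100 + 313/500 + 1 = 237/125 = 1.896 bits/symbol.

1.896 bits/symbol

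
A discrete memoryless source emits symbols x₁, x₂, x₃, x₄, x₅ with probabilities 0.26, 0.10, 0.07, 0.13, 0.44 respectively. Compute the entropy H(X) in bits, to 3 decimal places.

2.010 bits

H = −Σ pᵢ log₂ pᵢ.
−0.26·log₂(0.26) = 0.5053
−0.10·log₂(0.10) = 0.3322
−0.07·log₂(0.07) = 0.2686
−0.13·log₂(0.13) = 0.3826
−0.44·log₂(0.44) = 0.5211
Sum ≈ 2.0098 → 2.010 bits.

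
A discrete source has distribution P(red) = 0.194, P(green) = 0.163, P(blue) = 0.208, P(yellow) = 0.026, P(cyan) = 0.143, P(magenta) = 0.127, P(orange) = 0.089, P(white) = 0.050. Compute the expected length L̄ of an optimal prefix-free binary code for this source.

Repeatedly combine the two least-probable nodes; the expected code length is the sum of the merged weights.
merge 13/500 + 1/20 → 19/250
merge 19/250 + 89/1000 → 33/200
merge 127/1000 + 143/1000 → 27/100
merge 163/1000 + 33/200 → 41/125
merge 97/500 + 26/125 → 201/500
merge 27/100 + 41/125 → 299/500
merge 201/500 + 299/500 → 1
L = 19/250 + 33/200 + 27/100 + 41/125 + 201/500 + 299/500 + 1 = 2839/1000 = 2.839 bits/symbol.

2.839 bits/symbol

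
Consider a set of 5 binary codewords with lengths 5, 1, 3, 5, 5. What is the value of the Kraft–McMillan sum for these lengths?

0.71875

With common denominator 2^5 = 32: Σ 2^(−ℓᵢ) = 1/32 + 16/32 + 4/32 + 1/32 + 1/32 = 23/32 = 0.71875.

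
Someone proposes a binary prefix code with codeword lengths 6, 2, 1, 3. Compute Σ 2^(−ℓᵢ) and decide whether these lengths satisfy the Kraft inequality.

0.890625; yes

With common denominator 2^6 = 64: Σ 2^(−ℓᵢ) = 1/64 + 16/64 + 32/64 + 8/64 = 57/64 = 0.890625.
Kraft's inequality requires Σ ≤ 1; here Σ = 0.890625 ≤ 1, so such a prefix code exists.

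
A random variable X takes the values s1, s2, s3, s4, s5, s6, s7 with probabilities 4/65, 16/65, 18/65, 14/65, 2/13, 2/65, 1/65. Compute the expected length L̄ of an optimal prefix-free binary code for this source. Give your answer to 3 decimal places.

Repeatedly combine the two least-probable nodes; the expected code length is the sum of the merged weights.
merge 1/65 + 2/65 → 3/65
merge 3/65 + 4/65 → 7/65
merge 7/65 + 2/13 → 17/65
merge 14/65 + 16/65 → 6/13
merge 17/65 + 18/65 → 7/13
merge 6/13 + 7/13 → 1
L = 3/65 + 7/65 + 17/65 + 6/13 + 7/13 + 1 = 157/65 ≈ 2.415 bits/symbol.

2.415 bits/symbol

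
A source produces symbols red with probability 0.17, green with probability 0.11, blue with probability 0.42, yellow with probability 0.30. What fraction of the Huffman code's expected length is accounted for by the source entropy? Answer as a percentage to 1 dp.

Entropy H = −Σ p log₂ p ≈ 1.8316 bits.
Huffman merges: 11/100+17/100→7/25; 7/25+3/10→29/50; 21/50+29/50→1. L = 93/50 ≈ 1.8600.
Efficiency = H/L = 1.8316/1.8600 = 98.5%.

98.5%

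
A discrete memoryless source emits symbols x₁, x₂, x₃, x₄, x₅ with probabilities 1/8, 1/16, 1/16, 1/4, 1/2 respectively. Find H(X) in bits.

Each probability is a power of 1/2, so log₂(1/p) is an integer.
H = Σ p·log₂(1/p) = 1/8·3 + 1/16·4 + 1/16·4 + 1/4·2 + 1/2·1 = 1.875 bits.

1.875 bits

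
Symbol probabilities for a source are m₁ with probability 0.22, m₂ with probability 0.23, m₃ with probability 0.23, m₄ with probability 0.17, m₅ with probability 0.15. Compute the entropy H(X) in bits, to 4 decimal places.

H = −Σ pᵢ log₂ pᵢ.
−0.22·log₂(0.22) = 0.4806
−0.23·log₂(0.23) = 0.4877
−0.23·log₂(0.23) = 0.4877
−0.17·log₂(0.17) = 0.4346
−0.15·log₂(0.15) = 0.4105
Sum ≈ 2.3010 → 2.3010 bits.

2.3010 bits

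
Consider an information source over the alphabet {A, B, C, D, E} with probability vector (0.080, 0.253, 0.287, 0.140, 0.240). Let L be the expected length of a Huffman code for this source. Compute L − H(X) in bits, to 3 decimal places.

0.019 bits

Entropy H = −Σ p log₂ p ≈ 2.2013 bits.
Huffman merges: 2/25+7/50→11/50; 11/50+6/25→23/50; 253/1000+287/1000→27/50; 23/50+27/50→1. L = 111/50 ≈ 2.2200.
L − H = 2.2200 − 2.2013 = 0.019 bits.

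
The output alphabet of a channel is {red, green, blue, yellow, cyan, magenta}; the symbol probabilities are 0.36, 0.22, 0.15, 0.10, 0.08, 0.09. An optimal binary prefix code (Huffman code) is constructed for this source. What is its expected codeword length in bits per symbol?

Repeatedly combine the two least-probable nodes; the expected code length is the sum of the merged weights.
merge 2/25 + 9/100 → 17/100
merge 1/10 + 3/20 → 1/4
merge 17/100 + 11/50 → 39/100
merge 1/4 + 9/25 → 61/100
merge 39/100 + 61/100 → 1
L = 17/100 + 1/4 + 39/100 + 61/100 + 1 = 121/50 = 2.42 bits/symbol.

2.42 bits/symbol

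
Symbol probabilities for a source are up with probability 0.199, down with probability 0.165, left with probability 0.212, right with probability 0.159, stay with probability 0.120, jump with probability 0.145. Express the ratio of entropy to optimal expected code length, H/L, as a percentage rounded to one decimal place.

98.9%

Entropy H = −Σ p log₂ p ≈ 2.5597 bits.
Huffman merges: 3/25+29/200→53/200; 159/1000+33/200→81/250; 199/1000+53/250→411/1000; 53/200+81/250→589/1000; 411/1000+589/1000→1. L = 2589/1000 ≈ 2.5890.
Efficiency = H/L = 2.5597/2.5890 = 98.9%.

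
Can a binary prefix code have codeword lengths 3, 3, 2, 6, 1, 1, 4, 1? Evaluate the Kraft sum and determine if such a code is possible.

2.078125; no

With common denominator 2^6 = 64: Σ 2^(−ℓᵢ) = 8/64 + 8/64 + 16/64 + 1/64 + 32/64 + 32/64 + 4/64 + 32/64 = 133/64 = 2.078125.
Kraft's inequality requires Σ ≤ 1; here Σ = 2.078125 > 1, so no such prefix code exists.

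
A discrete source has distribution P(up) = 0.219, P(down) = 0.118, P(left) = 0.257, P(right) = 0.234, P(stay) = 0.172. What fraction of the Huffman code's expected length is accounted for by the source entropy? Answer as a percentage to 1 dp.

Entropy H = −Σ p log₂ p ≈ 2.2745 bits.
Huffman merges: 59/500+43/250→29/100; 219/1000+117/500→453/1000; 257/1000+29/100→547/1000; 453/1000+547/1000→1. L = 229/100 ≈ 2.2900.
Efficiency = H/L = 2.2745/2.2900 = 99.3%.

99.3%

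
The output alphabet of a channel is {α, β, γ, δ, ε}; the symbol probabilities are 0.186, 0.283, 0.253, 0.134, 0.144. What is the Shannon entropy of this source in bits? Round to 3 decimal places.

2.260 bits

H = −Σ pᵢ log₂ pᵢ.
−0.186·log₂(0.186) = 0.4514
−0.283·log₂(0.283) = 0.5154
−0.253·log₂(0.253) = 0.5016
−0.134·log₂(0.134) = 0.3886
−0.144·log₂(0.144) = 0.4026
Sum ≈ 2.2595 → 2.260 bits.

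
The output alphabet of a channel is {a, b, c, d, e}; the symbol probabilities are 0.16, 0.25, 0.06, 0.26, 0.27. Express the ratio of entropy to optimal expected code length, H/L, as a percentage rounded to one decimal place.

98.3%

Entropy H = −Σ p log₂ p ≈ 2.1819 bits.
Huffman merges: 3/50+4/25→11/50; 11/50+1/4→47/100; 13/50+27/100→53/100; 47/100+53/100→1. L = 111/50 ≈ 2.2200.
Efficiency = H/L = 2.1819/2.2200 = 98.3%.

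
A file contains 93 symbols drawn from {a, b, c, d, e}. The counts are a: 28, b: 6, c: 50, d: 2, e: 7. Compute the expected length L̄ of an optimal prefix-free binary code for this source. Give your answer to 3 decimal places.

Probabilities are the counts divided by 93.
Repeatedly combine the two least-probable nodes; the expected code length is the sum of the merged weights.
merge 2/93 + 2/31 → 8/93
merge 7/93 + 8/93 → 5/31
merge 5/31 + 28/93 → 43/93
merge 43/93 + 50/93 → 1
L = 8/93 + 5/31 + 43/93 + 1 = 53/31 ≈ 1.710 bits/symbol.

1.710 bits/symbol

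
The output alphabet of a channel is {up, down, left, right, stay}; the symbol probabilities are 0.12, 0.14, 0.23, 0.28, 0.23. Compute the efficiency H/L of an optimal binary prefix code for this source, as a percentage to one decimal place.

99.7%

Entropy H = −Σ p log₂ p ≈ 2.2537 bits.
Huffman merges: 3/25+7/50→13/50; 23/100+23/100→23/50; 13/50+7/25→27/50; 23/50+27/50→1. L = 113/50 ≈ 2.2600.
Efficiency = H/L = 2.2537/2.2600 = 99.7%.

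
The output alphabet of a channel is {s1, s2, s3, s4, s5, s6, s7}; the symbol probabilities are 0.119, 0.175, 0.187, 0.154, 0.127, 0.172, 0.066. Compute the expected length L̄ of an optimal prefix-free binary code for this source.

Repeatedly combine the two least-probable nodes; the expected code length is the sum of the merged weights.
merge 33/500 + 119/1000 → 37/200
merge 127/1000 + 77/500 → 281/1000
merge 43/250 + 7/40 → 347/1000
merge 37/200 + 187/1000 → 93/250
merge 281/1000 + 347/1000 → 157/250
merge 93/250 + 157/250 → 1
L = 37/200 + 281/1000 + 347/1000 + 93/250 + 157/250 + 1 = 2813/1000 = 2.813 bits/symbol.

2.813 bits/symbol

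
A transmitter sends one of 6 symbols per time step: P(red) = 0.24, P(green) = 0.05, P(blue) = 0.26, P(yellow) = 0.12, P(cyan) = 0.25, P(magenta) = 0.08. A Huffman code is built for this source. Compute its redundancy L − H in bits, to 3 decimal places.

0.006 bits

Entropy H = −Σ p log₂ p ≈ 2.3741 bits.
Huffman merges: 1/20+2/25→13/100; 3/25+13/100→1/4; 6/25+1/4→49/100; 1/4+13/50→51/100; 49/100+51/100→1. L = 119/50 ≈ 2.3800.
L − H = 2.3800 − 2.3741 = 0.006 bits.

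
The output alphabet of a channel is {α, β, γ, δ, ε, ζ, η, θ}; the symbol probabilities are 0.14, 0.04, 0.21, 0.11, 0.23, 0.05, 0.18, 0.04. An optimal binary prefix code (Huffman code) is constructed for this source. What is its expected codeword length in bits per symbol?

2.77 bits/symbol

Repeatedly combine the two least-probable nodes; the expected code length is the sum of the merged weights.
merge 1/25 + 1/25 → 2/25
merge 1/20 + 2/25 → 13/100
merge 11/100 + 13/100 → 6/25
merge 7/50 + 9/50 → 8/25
merge 21/100 + 23/100 → 11/25
merge 6/25 + 8/25 → 14/25
merge 11/25 + 14/25 → 1
L = 2/25 + 13/100 + 6/25 + 8/25 + 11/25 + 14/25 + 1 = 277/100 = 2.77 bits/symbol.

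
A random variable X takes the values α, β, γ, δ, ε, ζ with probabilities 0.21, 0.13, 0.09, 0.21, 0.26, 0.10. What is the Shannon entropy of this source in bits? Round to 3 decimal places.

2.478 bits

H = −Σ pᵢ log₂ pᵢ.
−0.21·log₂(0.21) = 0.4728
−0.13·log₂(0.13) = 0.3826
−0.09·log₂(0.09) = 0.3127
−0.21·log₂(0.21) = 0.4728
−0.26·log₂(0.26) = 0.5053
−0.10·log₂(0.10) = 0.3322
Sum ≈ 2.4784 → 2.478 bits.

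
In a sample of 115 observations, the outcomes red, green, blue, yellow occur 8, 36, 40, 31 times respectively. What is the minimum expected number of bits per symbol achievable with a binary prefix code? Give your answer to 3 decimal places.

1.991 bits/symbol

Probabilities are the counts divided by 115.
Repeatedly combine the two least-probable nodes; the expected code length is the sum of the merged weights.
merge 8/115 + 31/115 → 39/115
merge 36/115 + 39/115 → 15/23
merge 8/23 + 15/23 → 1
L = 39/115 + 15/23 + 1 = 229/115 ≈ 1.991 bits/symbol.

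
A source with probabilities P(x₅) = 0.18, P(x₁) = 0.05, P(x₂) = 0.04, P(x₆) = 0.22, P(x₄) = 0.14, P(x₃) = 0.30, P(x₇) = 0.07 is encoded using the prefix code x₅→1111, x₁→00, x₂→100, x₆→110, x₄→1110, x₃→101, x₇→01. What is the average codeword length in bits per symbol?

L̄ = Σ pᵢ·ℓᵢ = 0.18·4 + 0.05·2 + 0.04·3 + 0.22·3 + 0.14·4 + 0.30·3 + 0.07·2 = 3.2 bits/symbol.

3.2 bits/symbol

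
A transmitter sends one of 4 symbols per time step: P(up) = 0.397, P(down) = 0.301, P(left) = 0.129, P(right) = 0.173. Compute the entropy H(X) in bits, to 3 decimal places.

1.870 bits

H = −Σ pᵢ log₂ pᵢ.
−0.397·log₂(0.397) = 0.5291
−0.301·log₂(0.301) = 0.5214
−0.129·log₂(0.129) = 0.3811
−0.173·log₂(0.173) = 0.4379
Sum ≈ 1.8695 → 1.870 bits.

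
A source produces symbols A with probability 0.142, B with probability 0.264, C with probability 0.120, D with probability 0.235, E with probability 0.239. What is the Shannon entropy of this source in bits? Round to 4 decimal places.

H = −Σ pᵢ log₂ pᵢ.
−0.142·log₂(0.142) = 0.3999
−0.264·log₂(0.264) = 0.5072
−0.120·log₂(0.120) = 0.3671
−0.235·log₂(0.235) = 0.4910
−0.239·log₂(0.239) = 0.4935
Sum ≈ 2.2587 → 2.2587 bits.

2.2587 bits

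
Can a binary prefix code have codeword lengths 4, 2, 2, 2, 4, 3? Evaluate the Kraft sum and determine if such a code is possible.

With common denominator 2^4 = 16: Σ 2^(−ℓᵢ) = 1/16 + 4/16 + 4/16 + 4/16 + 1/16 + 2/16 = 16/16 = 1.
Kraft's inequality requires Σ ≤ 1; here Σ = 1 ≤ 1, so such a prefix code exists.

1; yes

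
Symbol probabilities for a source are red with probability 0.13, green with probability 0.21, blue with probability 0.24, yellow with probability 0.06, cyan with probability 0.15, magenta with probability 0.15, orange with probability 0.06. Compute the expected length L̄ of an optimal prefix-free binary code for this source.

Repeatedly combine the two least-probable nodes; the expected code length is the sum of the merged weights.
merge 3/50 + 3/50 → 3/25
merge 3/25 + 13/100 → 1/4
merge 3/20 + 3/20 → 3/10
merge 21/100 + 6/25 → 9/20
merge 1/4 + 3/10 → 11/20
merge 9/20 + 11/20 → 1
L = 3/25 + 1/4 + 3/10 + 9/20 + 11/20 + 1 = 267/100 = 2.67 bits/symbol.

2.67 bits/symbol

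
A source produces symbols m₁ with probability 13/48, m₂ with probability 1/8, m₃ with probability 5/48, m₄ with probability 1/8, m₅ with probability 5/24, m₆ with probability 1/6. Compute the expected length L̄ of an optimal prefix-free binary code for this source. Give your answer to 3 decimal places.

2.521 bits/symbol

Repeatedly combine the two least-probable nodes; the expected code length is the sum of the merged weights.
merge 5/48 + 1/8 → 11/48
merge 1/8 + 1/6 → 7/24
merge 5/24 + 11/48 → 7/16
merge 13/48 + 7/24 → 9/16
merge 7/16 + 9/16 → 1
L = 11/48 + 7/24 + 7/16 + 9/16 + 1 = 121/48 ≈ 2.521 bits/symbol.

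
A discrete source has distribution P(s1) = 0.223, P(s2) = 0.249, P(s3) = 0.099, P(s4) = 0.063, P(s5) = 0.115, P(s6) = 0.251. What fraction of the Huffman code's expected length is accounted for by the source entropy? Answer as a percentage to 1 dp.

99.4%

Entropy H = −Σ p log₂ p ≈ 2.4232 bits.
Huffman merges: 63/1000+99/1000→81/500; 23/200+81/500→277/1000; 223/1000+249/1000→59/125; 251/1000+277/1000→66/125; 59/125+66/125→1. L = 2439/1000 ≈ 2.4390.
Efficiency = H/L = 2.4232/2.4390 = 99.4%.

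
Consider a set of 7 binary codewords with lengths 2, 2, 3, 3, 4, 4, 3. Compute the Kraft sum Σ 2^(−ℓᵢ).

With common denominator 2^4 = 16: Σ 2^(−ℓᵢ) = 4/16 + 4/16 + 2/16 + 2/16 + 1/16 + 1/16 + 2/16 = 16/16 = 1.

1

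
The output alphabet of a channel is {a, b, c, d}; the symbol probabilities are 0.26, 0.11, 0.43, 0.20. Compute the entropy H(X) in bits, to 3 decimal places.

1.844 bits

H = −Σ pᵢ log₂ pᵢ.
−0.26·log₂(0.26) = 0.5053
−0.11·log₂(0.11) = 0.3503
−0.43·log₂(0.43) = 0.5236
−0.20·log₂(0.20) = 0.4644
Sum ≈ 1.8435 → 1.844 bits.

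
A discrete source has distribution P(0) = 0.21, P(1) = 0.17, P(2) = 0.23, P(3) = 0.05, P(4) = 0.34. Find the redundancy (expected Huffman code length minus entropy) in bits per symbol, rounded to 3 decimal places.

Entropy H = −Σ p log₂ p ≈ 2.1403 bits.
Huffman merges: 1/20+17/100→11/50; 21/100+11/50→43/100; 23/100+17/50→57/100; 43/100+57/100→1. L = 111/50 ≈ 2.2200.
L − H = 2.2200 − 2.1403 = 0.080 bits.

0.080 bits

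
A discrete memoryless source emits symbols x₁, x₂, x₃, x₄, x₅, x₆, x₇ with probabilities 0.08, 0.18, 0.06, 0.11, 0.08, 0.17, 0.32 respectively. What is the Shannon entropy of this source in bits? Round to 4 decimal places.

H = −Σ pᵢ log₂ pᵢ.
−0.08·log₂(0.08) = 0.2915
−0.18·log₂(0.18) = 0.4453
−0.06·log₂(0.06) = 0.2435
−0.11·log₂(0.11) = 0.3503
−0.08·log₂(0.08) = 0.2915
−0.17·log₂(0.17) = 0.4346
−0.32·log₂(0.32) = 0.5260
Sum ≈ 2.5828 → 2.5828 bits.

2.5828 bits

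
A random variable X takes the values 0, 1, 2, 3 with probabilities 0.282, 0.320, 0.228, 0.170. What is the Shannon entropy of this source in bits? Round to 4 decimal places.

H = −Σ pᵢ log₂ pᵢ.
−0.282·log₂(0.282) = 0.5150
−0.320·log₂(0.320) = 0.5260
−0.228·log₂(0.228) = 0.4863
−0.170·log₂(0.170) = 0.4346
Sum ≈ 1.9619 → 1.9619 bits.

1.9619 bits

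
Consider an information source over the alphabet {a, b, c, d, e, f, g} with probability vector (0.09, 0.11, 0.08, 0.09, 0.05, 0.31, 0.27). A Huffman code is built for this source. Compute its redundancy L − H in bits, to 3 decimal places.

Entropy H = −Σ p log₂ p ≈ 2.5170 bits.
Huffman merges: 1/20+2/25→13/100; 9/100+9/100→9/50; 11/100+13/100→6/25; 9/50+6/25→21/50; 27/100+31/100→29/50; 21/50+29/50→1. L = 51/20 ≈ 2.5500.
L − H = 2.5500 − 2.5170 = 0.033 bits.

0.033 bits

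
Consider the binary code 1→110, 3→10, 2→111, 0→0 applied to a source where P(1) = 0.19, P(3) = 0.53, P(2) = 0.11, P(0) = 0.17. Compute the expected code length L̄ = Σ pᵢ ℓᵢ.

2.13 bits/symbol

L̄ = Σ pᵢ·ℓᵢ = 0.19·3 + 0.53·2 + 0.11·3 + 0.17·1 = 2.13 bits/symbol.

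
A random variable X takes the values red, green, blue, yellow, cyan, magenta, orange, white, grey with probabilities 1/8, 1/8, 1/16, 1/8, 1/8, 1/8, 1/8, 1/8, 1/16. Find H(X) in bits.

Each probability is a power of 1/2, so log₂(1/p) is an integer.
H = Σ p·log₂(1/p) = 1/8·3 + 1/8·3 + 1/16·4 + 1/8·3 + 1/8·3 + 1/8·3 + 1/8·3 + 1/8·3 + 1/16·4 = 3.125 bits.

3.125 bits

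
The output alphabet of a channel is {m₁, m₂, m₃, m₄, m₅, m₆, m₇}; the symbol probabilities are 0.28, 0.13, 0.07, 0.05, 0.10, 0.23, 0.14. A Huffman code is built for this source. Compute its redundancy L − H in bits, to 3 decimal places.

Entropy H = −Σ p log₂ p ≈ 2.5985 bits.
Huffman merges: 1/20+7/100→3/25; 1/10+3/25→11/50; 13/100+7/50→27/100; 11/50+23/100→9/20; 27/100+7/25→11/20; 9/20+11/20→1. L = 261/100 ≈ 2.6100.
L − H = 2.6100 − 2.5985 = 0.012 bits.

0.012 bits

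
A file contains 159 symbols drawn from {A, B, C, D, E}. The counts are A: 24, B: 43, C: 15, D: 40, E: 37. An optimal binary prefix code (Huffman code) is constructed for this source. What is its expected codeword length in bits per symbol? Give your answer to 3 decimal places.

2.245 bits/symbol

Probabilities are the counts divided by 159.
Repeatedly combine the two least-probable nodes; the expected code length is the sum of the merged weights.
merge 5/53 + 8/53 → 13/53
merge 37/159 + 13/53 → 76/159
merge 40/159 + 43/159 → 83/159
merge 76/159 + 83/159 → 1
L = 13/53 + 76/159 + 83/159 + 1 = 119/53 ≈ 2.245 bits/symbol.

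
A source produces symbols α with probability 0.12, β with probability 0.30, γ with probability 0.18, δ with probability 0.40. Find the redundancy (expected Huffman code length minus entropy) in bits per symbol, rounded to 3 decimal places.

Entropy H = −Σ p log₂ p ≈ 1.8622 bits.
Huffman merges: 3/25+9/50→3/10; 3/10+3/10→3/5; 2/5+3/5→1. L = 19/10 ≈ 1.9000.
L − H = 1.9000 − 1.8622 = 0.038 bits.

0.038 bits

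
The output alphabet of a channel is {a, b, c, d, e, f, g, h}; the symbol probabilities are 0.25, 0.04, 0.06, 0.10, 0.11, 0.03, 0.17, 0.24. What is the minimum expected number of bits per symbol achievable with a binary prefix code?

2.71 bits/symbol

Repeatedly combine the two least-probable nodes; the expected code length is the sum of the merged weights.
merge 3/100 + 1/25 → 7/100
merge 3/50 + 7/100 → 13/100
merge 1/10 + 11/100 → 21/100
merge 13/100 + 17/100 → 3/10
merge 21/100 + 6/25 → 9/20
merge 1/4 + 3/10 → 11/20
merge 9/20 + 11/20 → 1
L = 7/100 + 13/100 + 21/100 + 3/10 + 9/20 + 11/20 + 1 = 271/100 = 2.71 bits/symbol.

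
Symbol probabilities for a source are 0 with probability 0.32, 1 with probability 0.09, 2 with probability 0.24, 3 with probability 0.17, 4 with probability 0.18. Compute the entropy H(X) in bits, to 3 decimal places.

2.213 bits

H = −Σ pᵢ log₂ pᵢ.
−0.32·log₂(0.32) = 0.5260
−0.09·log₂(0.09) = 0.3127
−0.24·log₂(0.24) = 0.4941
−0.17·log₂(0.17) = 0.4346
−0.18·log₂(0.18) = 0.4453
Sum ≈ 2.2127 → 2.213 bits.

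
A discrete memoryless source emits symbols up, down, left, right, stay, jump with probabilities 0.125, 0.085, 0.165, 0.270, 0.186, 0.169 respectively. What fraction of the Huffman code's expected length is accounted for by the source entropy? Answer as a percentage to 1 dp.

Entropy H = −Σ p log₂ p ≈ 2.5010 bits.
Huffman merges: 17/200+1/8→21/100; 33/200+169/1000→167/500; 93/500+21/100→99/250; 27/100+167/500→151/250; 99/250+151/250→1. L = 318/125 ≈ 2.5440.
Efficiency = H/L = 2.5010/2.5440 = 98.3%.

98.3%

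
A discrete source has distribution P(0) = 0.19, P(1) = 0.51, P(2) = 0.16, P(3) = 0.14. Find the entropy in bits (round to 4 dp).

1.7708 bits

H = −Σ pᵢ log₂ pᵢ.
−0.19·log₂(0.19) = 0.4552
−0.51·log₂(0.51) = 0.4954
−0.16·log₂(0.16) = 0.4230
−0.14·log₂(0.14) = 0.3971
Sum ≈ 1.7708 → 1.7708 bits.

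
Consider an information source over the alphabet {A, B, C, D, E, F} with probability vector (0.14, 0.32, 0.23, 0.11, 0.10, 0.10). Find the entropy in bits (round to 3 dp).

2.425 bits

H = −Σ pᵢ log₂ pᵢ.
−0.14·log₂(0.14) = 0.3971
−0.32·log₂(0.32) = 0.5260
−0.23·log₂(0.23) = 0.4877
−0.11·log₂(0.11) = 0.3503
−0.10·log₂(0.10) = 0.3322
−0.10·log₂(0.10) = 0.3322
Sum ≈ 2.4255 → 2.425 bits.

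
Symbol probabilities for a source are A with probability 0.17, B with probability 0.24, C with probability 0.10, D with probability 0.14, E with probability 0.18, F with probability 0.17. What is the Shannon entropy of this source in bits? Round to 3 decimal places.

H = −Σ pᵢ log₂ pᵢ.
−0.17·log₂(0.17) = 0.4346
−0.24·log₂(0.24) = 0.4941
−0.10·log₂(0.10) = 0.3322
−0.14·log₂(0.14) = 0.3971
−0.18·log₂(0.18) = 0.4453
−0.17·log₂(0.17) = 0.4346
Sum ≈ 2.5379 → 2.538 bits.

2.538 bits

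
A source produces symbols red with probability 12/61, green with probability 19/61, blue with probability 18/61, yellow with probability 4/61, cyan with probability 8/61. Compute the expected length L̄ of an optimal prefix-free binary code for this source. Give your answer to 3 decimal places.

2.197 bits/symbol

Repeatedly combine the two least-probable nodes; the expected code length is the sum of the merged weights.
merge 4/61 + 8/61 → 12/61
merge 12/61 + 12/61 → 24/61
merge 18/61 + 19/61 → 37/61
merge 24/61 + 37/61 → 1
L = 12/61 + 24/61 + 37/61 + 1 = 134/61 ≈ 2.197 bits/symbol.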